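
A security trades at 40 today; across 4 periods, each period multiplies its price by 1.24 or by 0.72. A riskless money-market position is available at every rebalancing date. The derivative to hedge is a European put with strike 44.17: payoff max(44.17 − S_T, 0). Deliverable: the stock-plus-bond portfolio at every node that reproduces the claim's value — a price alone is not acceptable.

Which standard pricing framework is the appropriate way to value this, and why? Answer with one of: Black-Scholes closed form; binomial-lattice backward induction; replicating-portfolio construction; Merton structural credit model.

Key observation: what is demanded is not a single number but the (Δ, B) position at each node of the 1.24/0.72 tree starting at 40; constructing those positions is the replicating-portfolio method.

framework: replicating-portfolio construction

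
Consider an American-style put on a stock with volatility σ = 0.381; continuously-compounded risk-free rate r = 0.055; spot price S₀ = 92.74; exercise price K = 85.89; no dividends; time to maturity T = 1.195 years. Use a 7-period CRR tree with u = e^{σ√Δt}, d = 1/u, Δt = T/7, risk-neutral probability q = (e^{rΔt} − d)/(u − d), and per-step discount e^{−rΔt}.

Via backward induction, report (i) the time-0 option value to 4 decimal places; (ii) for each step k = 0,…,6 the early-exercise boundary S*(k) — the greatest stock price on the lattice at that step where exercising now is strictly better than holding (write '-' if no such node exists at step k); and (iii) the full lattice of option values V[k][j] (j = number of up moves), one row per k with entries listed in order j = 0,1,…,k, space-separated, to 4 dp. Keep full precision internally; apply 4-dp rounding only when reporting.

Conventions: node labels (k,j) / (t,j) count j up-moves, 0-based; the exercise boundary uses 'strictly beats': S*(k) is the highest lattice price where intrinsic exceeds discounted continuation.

price = 9.7114
boundary = - - - 57.8319 49.4084 57.8319 67.6914
tree:
9.7114
14.2981 5.1351
20.4065 8.2297 2.0201
28.0581 12.8529 3.5869 0.4319
36.4816 19.4172 6.2833 0.8558 0.0000
43.6782 28.0581 10.8173 1.6958 0.0000 0.0000
49.8266 36.4816 18.1986 3.3601 0.0000 0.0000 0.0000
55.0794 43.6782 28.0581 6.6580 0.0000 0.0000 0.0000 0.0000

params: Δt=0.17071 u=1.17049 d=0.85435 q=0.49057 e^(-rΔt)=0.99065
t_7 payoffs: 55.0794 43.6782 28.0581 6.6580 0.0000 0.0000 0.0000 0.0000
t_6: node(6,0) S=36.0634 payoff=49.8266 vs cont=49.0239 → 49.8266 [stop]  node(6,1) S=49.4084 payoff=36.4816 vs cont=35.6790 → 36.4816 [stop]  node(6,2) S=67.6914 payoff=18.1986 vs cont=17.3959 → 18.1986 [stop]  node(6,3) S=92.7400 payoff=0.0000 vs cont=3.3601 → 3.3601 [wait]  node(6,4) S=127.0575 payoff=0.0000 vs cont=0.0000 → 0.0000 [wait]  node(6,5) S=174.0739 payoff=0.0000 vs cont=0.0000 → 0.0000 [wait]  node(6,6) S=238.4882 payoff=0.0000 vs cont=0.0000 → 0.0000 [wait]  ⇒ S*(6)=67.6914
t_5: node(5,0) S=42.2118 payoff=43.6782 vs cont=42.8755 → 43.6782 [stop]  node(5,1) S=57.8319 payoff=28.0581 vs cont=27.2555 → 28.0581 [stop]  node(5,2) S=79.2320 payoff=6.6580 vs cont=10.8173 → 10.8173 [wait]  node(5,3) S=108.5510 payoff=0.0000 vs cont=1.6958 → 1.6958 [wait]  node(5,4) S=148.7192 payoff=0.0000 vs cont=0.0000 → 0.0000 [wait]  node(5,5) S=203.7512 payoff=0.0000 vs cont=0.0000 → 0.0000 [wait]  ⇒ S*(5)=57.8319
t_4: node(4,0) S=49.4084 payoff=36.4816 vs cont=35.6790 → 36.4816 [stop]  node(4,1) S=67.6914 payoff=18.1986 vs cont=19.4172 → 19.4172 [wait]  node(4,2) S=92.7400 payoff=0.0000 vs cont=6.2833 → 6.2833 [wait]  node(4,3) S=127.0575 payoff=0.0000 vs cont=0.8558 → 0.8558 [wait]  node(4,4) S=174.0739 payoff=0.0000 vs cont=0.0000 → 0.0000 [wait]  ⇒ S*(4)=49.4084
t_3: node(3,0) S=57.8319 payoff=28.0581 vs cont=27.8477 → 28.0581 [stop]  node(3,1) S=79.2320 payoff=6.6580 vs cont=12.8529 → 12.8529 [wait]  node(3,2) S=108.5510 payoff=0.0000 vs cont=3.5869 → 3.5869 [wait]  node(3,3) S=148.7192 payoff=0.0000 vs cont=0.4319 → 0.4319 [wait]  ⇒ S*(3)=57.8319
t_2: node(2,0) S=67.6914 payoff=18.1986 vs cont=20.4065 → 20.4065 [wait]  node(2,1) S=92.7400 payoff=0.0000 vs cont=8.2297 → 8.2297 [wait]  node(2,2) S=127.0575 payoff=0.0000 vs cont=2.0201 → 2.0201 [wait]  ⇒ S*(2)=-
t_1: node(1,0) S=79.2320 payoff=6.6580 vs cont=14.2981 → 14.2981 [wait]  node(1,1) S=108.5510 payoff=0.0000 vs cont=5.1351 → 5.1351 [wait]  ⇒ S*(1)=-
t_0: node(0,0) S=92.7400 payoff=0.0000 vs cont=9.7114 → 9.7114 [wait]  ⇒ S*(0)=-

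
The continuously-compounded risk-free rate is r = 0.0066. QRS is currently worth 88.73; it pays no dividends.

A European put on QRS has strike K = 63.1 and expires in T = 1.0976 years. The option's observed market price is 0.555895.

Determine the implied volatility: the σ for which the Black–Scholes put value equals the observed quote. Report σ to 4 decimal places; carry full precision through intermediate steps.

sigma = 0.2265

At σ = 0.2265 the Black–Scholes value reproduces the quote:
σ√T = 0.2265·√1.0976 = 0.237296
d₁ = (ln(S/K) + (r+σ²/2)T) / (σ√T) = (ln(88.73/63.1) + (0.0066+0.2265²/2)·1.0976) / 0.237296 = (0.340877 + 0.035399) / 0.237296 = 1.585683
d₂ = d₁ − σ√T = 1.585683 − 0.237296 = 1.348387
e^{−rT} = 0.992782
N(−d₁) = 0.056406,  N(−d₂) = 0.088767
V = K·e^{−rT}·N(−d₂) − S·N(−d₁) = 5.560765 − 5.004870 = 0.555895 (the observed quote) — the price is monotone increasing in volatility, hence this σ is the only solution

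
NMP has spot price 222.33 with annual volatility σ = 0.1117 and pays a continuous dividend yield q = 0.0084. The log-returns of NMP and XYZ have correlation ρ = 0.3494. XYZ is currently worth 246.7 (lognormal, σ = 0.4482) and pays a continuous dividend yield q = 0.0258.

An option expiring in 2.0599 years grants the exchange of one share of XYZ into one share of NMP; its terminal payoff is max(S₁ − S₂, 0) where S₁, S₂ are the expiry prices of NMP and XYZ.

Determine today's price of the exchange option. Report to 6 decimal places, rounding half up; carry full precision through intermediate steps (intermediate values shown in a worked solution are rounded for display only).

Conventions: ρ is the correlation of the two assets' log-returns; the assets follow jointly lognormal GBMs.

σ_eff = √(σ₁² + σ₂² − 2ρσ₁σ₂) = √(0.1117² + 0.4482² − 2·0.3494·0.1117·0.4482) = 0.422345
d₁ = (ln(S₁/S₂) + (q₂ − q₁ + σ_eff²/2)T) / (σ_eff√T) = (ln(222.33/246.7) + (0.0258 − 0.0084 + 0.089188)·2.0599) / 0.606165 = 0.190624
d₂ = d₁ − σ_eff√T = 0.190624 − 0.606165 = -0.415540
N(d₁) = 0.575590,  N(d₂) = 0.338873
V = S₁·e^{−q₁T}·N(d₁) − S₂·e^{−q₂T}·N(d₂) = 125.775687 − 79.273067 = 46.502620
Key observation: the rate r is irrelevant here: denominating values in XYZ turns the exchange into a ratio option on S₁/S₂, and discounting at r drops out.

exchange price = 46.502620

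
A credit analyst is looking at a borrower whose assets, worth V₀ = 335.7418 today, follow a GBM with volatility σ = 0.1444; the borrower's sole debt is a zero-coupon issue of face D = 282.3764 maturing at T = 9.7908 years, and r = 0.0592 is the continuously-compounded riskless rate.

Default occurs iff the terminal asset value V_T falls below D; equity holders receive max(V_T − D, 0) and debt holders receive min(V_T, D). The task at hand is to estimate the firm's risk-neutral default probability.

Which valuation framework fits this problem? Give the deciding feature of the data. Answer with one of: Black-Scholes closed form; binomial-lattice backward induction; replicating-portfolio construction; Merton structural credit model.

framework: Merton structural credit model

Key observation: assets follow a GBM and default happens iff V_T < 282.3764; valuing claims on that split (equity as a call, risky debt as the residual) is the structural model's definition.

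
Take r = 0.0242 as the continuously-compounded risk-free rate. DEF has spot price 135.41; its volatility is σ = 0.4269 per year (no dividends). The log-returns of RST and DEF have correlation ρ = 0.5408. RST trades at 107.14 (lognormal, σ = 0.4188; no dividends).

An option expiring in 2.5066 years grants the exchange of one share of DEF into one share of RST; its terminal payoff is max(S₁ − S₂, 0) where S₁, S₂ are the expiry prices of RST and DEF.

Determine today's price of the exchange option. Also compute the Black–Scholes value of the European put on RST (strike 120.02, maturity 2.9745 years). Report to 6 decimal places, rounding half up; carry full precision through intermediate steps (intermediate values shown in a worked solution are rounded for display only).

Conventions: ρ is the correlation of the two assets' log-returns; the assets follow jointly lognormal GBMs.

σ_eff = √(σ₁² + σ₂² − 2ρσ₁σ₂) = √(0.4188² + 0.4269² − 2·0.5408·0.4188·0.4269) = 0.405293
d₁ = (ln(S₁/S₂) + (q₂ − q₁ + σ_eff²/2)T) / (σ_eff√T) = (ln(107.14/135.41) + (0.0 − 0.0 + 0.082131)·2.5066) / 0.641670 = -0.044105
d₂ = d₁ − σ_eff√T = -0.044105 − 0.641670 = -0.685775
N(d₁) = 0.482410,  N(d₂) = 0.246428
V = S₁·e^{−q₁T}·N(d₁) − S₂·e^{−q₂T}·N(d₂) = 51.685453 − 33.368763 = 18.316690
[vanilla: RST put K=120.02]
σ√T = 0.4188·√2.9745 = 0.722293
d₁ = (ln(S/K) + (r+σ²/2)T) / (σ√T) = (ln(107.14/120.02) + (0.0242+0.4188²/2)·2.9745) / 0.722293 = (-0.113522 + 0.332837) / 0.722293 = 0.303637
d₂ = d₁ − σ√T = 0.303637 − 0.722293 = -0.418657
e^{−rT} = 0.930547
N(−d₁) = 0.380702,  N(−d₂) = 0.662266
price = K·e^{−rT}·N(−d₂) − S·N(−d₁) = 73.964721 − 40.788449 = 33.176272

exchange price = 18.316690
price(RST put K=120.02) = 33.176272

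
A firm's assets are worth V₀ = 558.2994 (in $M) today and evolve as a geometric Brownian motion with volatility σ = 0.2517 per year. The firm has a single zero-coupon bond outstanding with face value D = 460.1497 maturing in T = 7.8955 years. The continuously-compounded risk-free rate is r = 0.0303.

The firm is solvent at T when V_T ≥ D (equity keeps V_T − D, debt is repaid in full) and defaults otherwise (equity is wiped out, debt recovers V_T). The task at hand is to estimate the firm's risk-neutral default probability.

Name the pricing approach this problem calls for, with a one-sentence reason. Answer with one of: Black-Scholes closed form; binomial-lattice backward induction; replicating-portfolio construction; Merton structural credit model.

framework: Merton structural credit model

Key observation: a levered firm with one bullet debt due at 7.8955 years is the canonical structural-credit setup: equity is a call on the firm's assets struck at the face value.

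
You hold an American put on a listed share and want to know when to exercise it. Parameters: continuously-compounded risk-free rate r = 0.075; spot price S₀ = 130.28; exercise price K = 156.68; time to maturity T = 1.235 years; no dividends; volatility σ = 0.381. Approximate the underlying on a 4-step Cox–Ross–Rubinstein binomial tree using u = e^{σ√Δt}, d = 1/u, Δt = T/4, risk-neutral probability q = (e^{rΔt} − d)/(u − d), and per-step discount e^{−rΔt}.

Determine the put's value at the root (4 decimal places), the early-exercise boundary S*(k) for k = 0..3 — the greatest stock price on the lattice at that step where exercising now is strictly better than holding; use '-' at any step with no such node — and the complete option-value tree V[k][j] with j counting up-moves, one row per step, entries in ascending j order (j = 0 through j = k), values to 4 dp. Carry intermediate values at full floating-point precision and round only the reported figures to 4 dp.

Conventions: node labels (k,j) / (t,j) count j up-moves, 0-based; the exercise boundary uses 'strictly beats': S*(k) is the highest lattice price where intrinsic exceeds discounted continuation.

Δt=0.30875, u=1.23578, d=0.80920, q=0.50219, disc=e^(-rΔt)=0.97711
k=4 terminal: V=max(K-S,0) → 100.8187 71.3711 26.4000 0.0000 0.0000
k=3: j=0 S=69.0323 intr=87.6477 cont=84.0612 V=87.6477[EX]; j=1 S=105.4232 intr=51.2568 cont=47.6704 V=51.2568[EX]; j=2 S=160.9976 intr=0.0000 cont=12.8414 V=12.8414[hold]; j=3 S=245.8686 intr=0.0000 cont=0.0000 V=0.0000[hold]  S*(3)=105.4232
k=2: j=0 S=85.3089 intr=71.3711 cont=67.7847 V=71.3711[EX]; j=1 S=130.2800 intr=26.4000 cont=31.2334 V=31.2334[hold]; j=2 S=198.9579 intr=0.0000 cont=6.2463 V=6.2463[hold]  S*(2)=85.3089
k=1: j=0 S=105.4232 intr=51.2568 cont=50.0421 V=51.2568[EX]; j=1 S=160.9976 intr=0.0000 cont=18.2574 V=18.2574[hold]  S*(1)=105.4232
k=0: j=0 S=130.2800 intr=26.4000 cont=33.8910 V=33.8910[hold]  S*(0)=-

price = 33.8910
boundary = - 105.4232 85.3089 105.4232
tree:
33.8910
51.2568 18.2574
71.3711 31.2334 6.2463
87.6477 51.2568 12.8414 0.0000
100.8187 71.3711 26.4000 0.0000 0.0000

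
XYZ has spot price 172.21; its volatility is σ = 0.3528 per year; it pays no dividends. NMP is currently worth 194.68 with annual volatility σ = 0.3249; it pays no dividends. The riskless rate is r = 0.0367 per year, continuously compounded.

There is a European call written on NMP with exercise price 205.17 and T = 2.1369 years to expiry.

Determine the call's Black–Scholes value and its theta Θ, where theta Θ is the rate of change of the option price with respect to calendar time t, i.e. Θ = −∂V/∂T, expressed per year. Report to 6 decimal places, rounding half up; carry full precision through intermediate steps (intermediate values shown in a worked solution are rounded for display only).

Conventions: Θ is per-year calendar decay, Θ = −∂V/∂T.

σ√T = 0.3249·√2.1369 = 0.474943
d₁ = (ln(S/K) + (r+σ²/2)T) / (σ√T) = (ln(194.68/205.17) + (0.0367+0.3249²/2)·2.1369) / 0.474943 = (-0.052482 + 0.191210) / 0.474943 = 0.292094
d₂ = d₁ − σ√T = 0.292094 − 0.474943 = -0.182849
e^{−rT} = 0.924572
N(d₁) = 0.614893,  N(d₂) = 0.427458
Call price V = S·N(d₁) − K·e^{−rT}·N(d₂) = 119.707296 − 81.086436 = 38.620860
φ(d₁) = (1/√(2π))·e^{−d₁²/2} = 0.382282
Θ = −S·φ(d₁)·σ/(2√T) − r·K·e^{−rT}·N(d₂) = −8.270509 − 2.975872 = -11.246382

price = 38.620860
Θ = -11.246382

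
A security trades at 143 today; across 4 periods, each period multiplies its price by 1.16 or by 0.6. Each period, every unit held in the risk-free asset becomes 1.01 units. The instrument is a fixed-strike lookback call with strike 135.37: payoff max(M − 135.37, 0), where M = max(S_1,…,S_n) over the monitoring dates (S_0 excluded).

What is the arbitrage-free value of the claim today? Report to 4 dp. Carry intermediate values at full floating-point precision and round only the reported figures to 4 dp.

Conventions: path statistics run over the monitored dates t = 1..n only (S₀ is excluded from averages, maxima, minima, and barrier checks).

price = 56.6100

Risk-neutral up-probability p* = (R−d)/(u−d) = (1.01−0.6)/(1.16−0.6) = 0.7321; the claim prices as the p*-weighted sum of path payoffs discounted by R^4.
Enumerate all 2^4 = 16 price paths (U = up ×1.16, D = down ×0.6); each path with k up-moves has probability p*^k·(1−p*)^(4−k).
DDDD: M=85.8000, payoff=0.0000, prob=0.005148
UDDD: M=165.8800, payoff=30.5100, prob=0.014070
DUDD: M=99.5280, payoff=0.0000, prob=0.014070
UUDD: M=192.4208, payoff=57.0508, prob=0.038459
DDUD: M=85.8000, payoff=0.0000, prob=0.014070
UDUD: M=165.8800, payoff=30.5100, prob=0.038459
DUUD: M=115.4525, payoff=0.0000, prob=0.038459
UUUD: M=223.2081, payoff=87.8381, prob=0.105121
DDDU: M=85.8000, payoff=0.0000, prob=0.014070
UDDU: M=165.8800, payoff=30.5100, prob=0.038459
DUDU: M=99.5280, payoff=0.0000, prob=0.038459
UUDU: M=192.4208, payoff=57.0508, prob=0.105121
DDUU: M=85.8000, payoff=0.0000, prob=0.038459
UDUU: M=165.8800, payoff=30.5100, prob=0.105121
DUUU: M=133.9249, payoff=0.0000, prob=0.105121
UUUU: M=258.9214, payoff=123.5514, prob=0.287332
Price = Σ prob·payoff / R^4 = 58.908560 / 1.040604 = 56.6100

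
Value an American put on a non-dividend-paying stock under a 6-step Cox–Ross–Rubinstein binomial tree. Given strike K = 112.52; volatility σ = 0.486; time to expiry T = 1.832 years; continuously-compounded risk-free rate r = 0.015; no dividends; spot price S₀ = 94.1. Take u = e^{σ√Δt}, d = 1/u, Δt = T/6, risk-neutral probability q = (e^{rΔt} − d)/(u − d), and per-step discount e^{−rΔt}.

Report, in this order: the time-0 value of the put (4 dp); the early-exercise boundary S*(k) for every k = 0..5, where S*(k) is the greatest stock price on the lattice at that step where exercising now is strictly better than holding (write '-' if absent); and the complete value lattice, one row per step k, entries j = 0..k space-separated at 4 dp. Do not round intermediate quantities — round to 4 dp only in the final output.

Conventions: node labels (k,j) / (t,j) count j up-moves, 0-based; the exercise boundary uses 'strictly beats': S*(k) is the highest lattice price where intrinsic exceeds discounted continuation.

price = 35.8872
boundary = - - - 42.0438 54.9960 71.9383
tree:
35.8872
46.5932 22.7285
58.4529 32.0874 11.1358
70.4762 43.8637 17.5363 3.1616
80.3780 57.5240 27.0539 5.6890 0.0000
87.9479 70.4762 40.5817 10.2367 0.0000 0.0000
93.7349 80.3780 57.5240 18.4200 0.0000 0.0000 0.0000

Δt=0.30533  u=1.30806  d=0.76449  q=0.44171  discount=0.99543
step 6 (expiry): payoffs max(K−S,0) = 93.7349 80.3780 57.5240 18.4200 0.0000 0.0000 0.0000
step 5: (k=5,j=0): S=24.5721, K−S=87.9479, hold=87.4337 ⇒ V=87.9479 exercise | (k=5,j=1): S=42.0438, K−S=70.4762, hold=69.9621 ⇒ V=70.4762 exercise | (k=5,j=2): S=71.9383, K−S=40.5817, hold=40.0675 ⇒ V=40.5817 exercise | (k=5,j=3): S=123.0889, K−S=0.0000, hold=10.2367 ⇒ V=10.2367 continue | (k=5,j=4): S=210.6093, K−S=0.0000, hold=0.0000 ⇒ V=0.0000 continue | (k=5,j=5): S=360.3596, K−S=0.0000, hold=0.0000 ⇒ V=0.0000 continue  boundary S*=71.9383
step 4: (k=4,j=0): S=32.1420, K−S=80.3780, hold=79.8639 ⇒ V=80.3780 exercise | (k=4,j=1): S=54.9960, K−S=57.5240, hold=57.0098 ⇒ V=57.5240 exercise | (k=4,j=2): S=94.1000, K−S=18.4200, hold=27.0539 ⇒ V=27.0539 continue | (k=4,j=3): S=161.0083, K−S=0.0000, hold=5.6890 ⇒ V=5.6890 continue | (k=4,j=4): S=275.4906, K−S=0.0000, hold=0.0000 ⇒ V=0.0000 continue  boundary S*=54.9960
step 3: (k=3,j=0): S=42.0438, K−S=70.4762, hold=69.9621 ⇒ V=70.4762 exercise | (k=3,j=1): S=71.9383, K−S=40.5817, hold=43.8637 ⇒ V=43.8637 continue | (k=3,j=2): S=123.0889, K−S=0.0000, hold=17.5363 ⇒ V=17.5363 continue | (k=3,j=3): S=210.6093, K−S=0.0000, hold=3.1616 ⇒ V=3.1616 continue  boundary S*=42.0438
step 2: (k=2,j=0): S=54.9960, K−S=57.5240, hold=58.4529 ⇒ V=58.4529 continue | (k=2,j=1): S=94.1000, K−S=18.4200, hold=32.0874 ⇒ V=32.0874 continue | (k=2,j=2): S=161.0083, K−S=0.0000, hold=11.1358 ⇒ V=11.1358 continue  boundary S*=-
step 1: (k=1,j=0): S=71.9383, K−S=40.5817, hold=46.5932 ⇒ V=46.5932 continue | (k=1,j=1): S=123.0889, K−S=0.0000, hold=22.7285 ⇒ V=22.7285 continue  boundary S*=-
step 0: (k=0,j=0): S=94.1000, K−S=18.4200, hold=35.8872 ⇒ V=35.8872 continue  boundary S*=-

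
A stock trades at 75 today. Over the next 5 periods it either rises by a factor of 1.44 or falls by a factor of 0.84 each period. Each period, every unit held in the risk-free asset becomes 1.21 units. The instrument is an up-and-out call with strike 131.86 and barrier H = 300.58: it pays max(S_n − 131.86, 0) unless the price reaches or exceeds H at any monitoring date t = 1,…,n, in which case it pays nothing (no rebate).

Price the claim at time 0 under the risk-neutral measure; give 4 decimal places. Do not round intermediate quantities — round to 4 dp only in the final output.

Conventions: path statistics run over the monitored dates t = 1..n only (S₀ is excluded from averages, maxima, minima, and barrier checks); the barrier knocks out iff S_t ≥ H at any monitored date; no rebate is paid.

price = 15.3607

No-arbitrage gives p* = (R−d)/(u−d) = 0.6167: enumerate every path, weight its payoff by its p*-probability, and discount by R^5.
Enumerate all 2^5 = 32 price paths (U = up ×1.44, D = down ×0.84); each path with k up-moves has probability p*^k·(1−p*)^(5−k).
DDDDD: M=63.0000, payoff=0.0000, prob=0.008277
UDDDD: M=108.0000, payoff=0.0000, prob=0.013315
DUDDD: M=90.7200, payoff=0.0000, prob=0.013315
UUDDD: M=155.5200, payoff=0.0000, prob=0.021421
DDUDD: M=76.2048, payoff=0.0000, prob=0.013315
UDUDD: M=130.6368, payoff=0.0000, prob=0.021421
DUUDD: M=130.6368, payoff=0.0000, prob=0.021421
UUUDD: M=223.9488, payoff=26.1583, prob=0.034459
DDDUD: M=64.0120, payoff=0.0000, prob=0.013315
UDDUD: M=109.7349, payoff=0.0000, prob=0.021421
DUDUD: M=109.7349, payoff=0.0000, prob=0.021421
UUDUD: M=188.1170, payoff=26.1583, prob=0.034459
DDUUD: M=109.7349, payoff=0.0000, prob=0.021421
UDUUD: M=188.1170, payoff=26.1583, prob=0.034459
DUUUD: M=188.1170, payoff=26.1583, prob=0.034459
UUUUD: M=322.4863, payoff=0.0000, prob=0.055434
DDDDU: M=63.0000, payoff=0.0000, prob=0.013315
UDDDU: M=108.0000, payoff=0.0000, prob=0.021421
DUDDU: M=92.1773, payoff=0.0000, prob=0.021421
UUDDU: M=158.0183, payoff=26.1583, prob=0.034459
DDUDU: M=92.1773, payoff=0.0000, prob=0.021421
UDUDU: M=158.0183, payoff=26.1583, prob=0.034459
DUUDU: M=158.0183, payoff=26.1583, prob=0.034459
UUUDU: M=270.8885, payoff=139.0285, prob=0.055434
DDDUU: M=92.1773, payoff=0.0000, prob=0.021421
UDDUU: M=158.0183, payoff=26.1583, prob=0.034459
DUDUU: M=158.0183, payoff=26.1583, prob=0.034459
UUDUU: M=270.8885, payoff=139.0285, prob=0.055434
DDUUU: M=158.0183, payoff=26.1583, prob=0.034459
UDUUU: M=270.8885, payoff=139.0285, prob=0.055434
DUUUU: M=270.8885, payoff=139.0285, prob=0.055434
UUUUU: M=464.3802, payoff=0.0000, prob=0.089177
Price = Σ prob·payoff / R^5 = 39.841696 / 2.593742 = 15.3607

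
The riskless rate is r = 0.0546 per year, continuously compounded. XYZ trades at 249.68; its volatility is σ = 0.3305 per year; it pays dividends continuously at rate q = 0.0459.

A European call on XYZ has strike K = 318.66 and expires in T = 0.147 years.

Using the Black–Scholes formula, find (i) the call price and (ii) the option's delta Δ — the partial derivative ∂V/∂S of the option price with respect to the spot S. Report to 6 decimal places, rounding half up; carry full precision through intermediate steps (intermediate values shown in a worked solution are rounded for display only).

σ√T = 0.3305·√0.147 = 0.126716
d₁ = (ln(S/K) + (r−q+σ²/2)T) / (σ√T) = (ln(249.68/318.66) + (0.0546−0.0459+0.3305²/2)·0.147) / 0.126716 = (-0.243945 + 0.009307) / 0.126716 = -1.851684
d₂ = d₁ − σ√T = -1.851684 − 0.126716 = -1.978400
e^{−rT} = 0.992006
e^{−qT} = 0.993275
N(d₁) = 0.032036,  N(d₂) = 0.023942
Call price V = S·e^{−qT}·N(d₁) − K·e^{−rT}·N(d₂) = 7.944861 − 7.568311 = 0.376551
Δ = e^{−qT}·N(d₁) = 0.031820

price = 0.376551
Δ = 0.031820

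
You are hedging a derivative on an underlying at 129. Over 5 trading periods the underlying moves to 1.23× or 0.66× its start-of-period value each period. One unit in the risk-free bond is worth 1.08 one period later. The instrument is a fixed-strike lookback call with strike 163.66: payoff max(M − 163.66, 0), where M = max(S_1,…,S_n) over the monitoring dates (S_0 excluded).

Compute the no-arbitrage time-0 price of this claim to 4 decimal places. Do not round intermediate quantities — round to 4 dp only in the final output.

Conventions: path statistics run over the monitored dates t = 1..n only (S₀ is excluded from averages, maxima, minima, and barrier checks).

No-arbitrage gives p* = (R−d)/(u−d) = 0.7368: enumerate every path, weight its payoff by its p*-probability, and discount by R^5.
Enumerate all 2^5 = 32 price paths (U = up ×1.23, D = down ×0.66); each path with k up-moves has probability p*^k·(1−p*)^(5−k).
DDDDD: M=85.1400, payoff=0.0000, prob=0.001262
UDDDD: M=158.6700, payoff=0.0000, prob=0.003534
DUDDD: M=104.7222, payoff=0.0000, prob=0.003534
UUDDD: M=195.1641, payoff=31.5041, prob=0.009895
DDUDD: M=85.1400, payoff=0.0000, prob=0.003534
UDUDD: M=158.6700, payoff=0.0000, prob=0.009895
DUUDD: M=128.8083, payoff=0.0000, prob=0.009895
UUUDD: M=240.0518, payoff=76.3918, prob=0.027705
DDDUD: M=85.1400, payoff=0.0000, prob=0.003534
UDDUD: M=158.6700, payoff=0.0000, prob=0.009895
DUDUD: M=104.7222, payoff=0.0000, prob=0.009895
UUDUD: M=195.1641, payoff=31.5041, prob=0.027705
DDUUD: M=85.1400, payoff=0.0000, prob=0.009895
UDUUD: M=158.6700, payoff=0.0000, prob=0.027705
DUUUD: M=158.4342, payoff=0.0000, prob=0.027705
UUUUD: M=295.2638, payoff=131.6038, prob=0.077574
DDDDU: M=85.1400, payoff=0.0000, prob=0.003534
UDDDU: M=158.6700, payoff=0.0000, prob=0.009895
DUDDU: M=104.7222, payoff=0.0000, prob=0.009895
UUDDU: M=195.1641, payoff=31.5041, prob=0.027705
DDUDU: M=85.1400, payoff=0.0000, prob=0.009895
UDUDU: M=158.6700, payoff=0.0000, prob=0.027705
DUUDU: M=128.8083, payoff=0.0000, prob=0.027705
UUUDU: M=240.0518, payoff=76.3918, prob=0.077574
DDDUU: M=85.1400, payoff=0.0000, prob=0.009895
UDDUU: M=158.6700, payoff=0.0000, prob=0.027705
DUDUU: M=104.7222, payoff=0.0000, prob=0.027705
UUDUU: M=195.1641, payoff=31.5041, prob=0.077574
DDUUU: M=104.5666, payoff=0.0000, prob=0.027705
UDUUU: M=194.8741, payoff=31.2141, prob=0.077574
DUUUU: M=194.8741, payoff=31.2141, prob=0.077574
UUUUU: M=363.1744, payoff=199.5144, prob=0.217206
Price = Σ prob·payoff / R^5 = 70.931191 / 1.469328 = 48.2746

price = 48.2746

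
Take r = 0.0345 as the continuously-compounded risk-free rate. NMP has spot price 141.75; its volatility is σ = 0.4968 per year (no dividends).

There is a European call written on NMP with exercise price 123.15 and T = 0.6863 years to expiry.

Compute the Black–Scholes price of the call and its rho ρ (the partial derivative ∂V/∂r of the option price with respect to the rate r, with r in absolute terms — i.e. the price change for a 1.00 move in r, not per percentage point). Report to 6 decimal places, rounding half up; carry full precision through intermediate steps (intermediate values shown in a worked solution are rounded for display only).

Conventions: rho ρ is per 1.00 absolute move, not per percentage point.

σ√T = 0.4968·√0.6863 = 0.411565
d₁ = (ln(S/K) + (r+σ²/2)T) / (σ√T) = (ln(141.75/123.15) + (0.0345+0.4968²/2)·0.6863) / 0.411565 = (0.140662 + 0.108370) / 0.411565 = 0.605086
d₂ = d₁ − σ√T = 0.605086 − 0.411565 = 0.193520
e^{−rT} = 0.976601
N(d₁) = 0.727439,  N(d₂) = 0.576724
Call price V = S·N(d₁) − K·e^{−rT}·N(d₂) = 103.114465 − 69.361695 = 33.752770
ρ = K·T·e^{−rT}·N(d₂) = 47.602932

price = 33.752770
ρ = 47.602932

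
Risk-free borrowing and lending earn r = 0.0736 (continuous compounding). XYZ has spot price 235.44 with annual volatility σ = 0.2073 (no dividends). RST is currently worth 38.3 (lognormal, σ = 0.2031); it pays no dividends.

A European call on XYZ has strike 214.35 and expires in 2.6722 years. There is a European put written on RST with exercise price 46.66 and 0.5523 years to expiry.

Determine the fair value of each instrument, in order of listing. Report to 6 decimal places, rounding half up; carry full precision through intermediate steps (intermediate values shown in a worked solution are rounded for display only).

[XYZ call K=214.35]
σ√T = 0.2073·√2.6722 = 0.338871
d₁ = (ln(S/K) + (r+σ²/2)T) / (σ√T) = (ln(235.44/214.35) + (0.0736+0.2073²/2)·2.6722) / 0.338871 = (0.093846 + 0.254091) / 0.338871 = 1.026753
d₂ = d₁ − σ√T = 1.026753 − 0.338871 = 0.687883
e^{−rT} = 0.821458
N(d₁) = 0.847732,  N(d₂) = 0.754237
price = S·N(d₁) − K·e^{−rT}·N(d₂) = 199.589950 − 132.805715 = 66.784235
[RST put K=46.66]
σ√T = 0.2031·√0.5523 = 0.150938
d₁ = (ln(S/K) + (r+σ²/2)T) / (σ√T) = (ln(38.3/46.66) + (0.0736+0.2031²/2)·0.5523) / 0.150938 = (-0.197437 + 0.052040) / 0.150938 = -0.963292
d₂ = d₁ − σ√T = -0.963292 − 0.150938 = -1.114230
e^{−rT} = 0.960166
N(−d₁) = 0.832300,  N(−d₂) = 0.867410
price = K·e^{−rT}·N(−d₂) − S·N(−d₁) = 38.861114 − 31.877072 = 6.984041

price(XYZ call K=214.35) = 66.784235
price(RST put K=46.66) = 6.984041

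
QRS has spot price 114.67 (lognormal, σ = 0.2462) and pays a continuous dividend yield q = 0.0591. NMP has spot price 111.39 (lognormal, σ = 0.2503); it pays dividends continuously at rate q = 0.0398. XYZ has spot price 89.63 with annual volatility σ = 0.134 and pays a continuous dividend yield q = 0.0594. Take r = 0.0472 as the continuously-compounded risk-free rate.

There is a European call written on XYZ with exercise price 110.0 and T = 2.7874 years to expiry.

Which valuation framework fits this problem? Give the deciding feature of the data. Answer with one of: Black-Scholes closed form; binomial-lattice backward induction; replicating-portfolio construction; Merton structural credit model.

Key observation: a European-exercise option on XYZ struck at 110.0 — a GBM underlying with constant parameters — admits an analytic price: the data contain no early exercise, no discrete tree, no debt structure.

framework: Black-Scholes closed form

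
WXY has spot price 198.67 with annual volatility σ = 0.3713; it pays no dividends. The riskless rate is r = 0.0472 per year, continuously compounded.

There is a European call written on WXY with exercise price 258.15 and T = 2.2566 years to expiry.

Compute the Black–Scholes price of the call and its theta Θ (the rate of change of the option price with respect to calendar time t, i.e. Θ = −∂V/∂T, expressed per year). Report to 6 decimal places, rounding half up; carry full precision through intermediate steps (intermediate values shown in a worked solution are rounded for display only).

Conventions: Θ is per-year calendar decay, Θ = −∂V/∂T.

σ√T = 0.3713·√2.2566 = 0.557766
d₁ = (ln(S/K) + (r+σ²/2)T) / (σ√T) = (ln(198.67/258.15) + (0.0472+0.3713²/2)·2.2566) / 0.557766 = (-0.261896 + 0.262063) / 0.557766 = 0.000300
d₂ = d₁ − σ√T = 0.000300 − 0.557766 = -0.557466
e^{−rT} = 0.898965
N(d₁) = 0.500120,  N(d₂) = 0.288605
Call price V = S·N(d₁) − K·e^{−rT}·N(d₂) = 99.358797 − 66.975801 = 32.382996
φ(d₁) = (1/√(2π))·e^{−d₁²/2} = 0.398942
Θ = −S·φ(d₁)·σ/(2√T) − r·K·e^{−rT}·N(d₂) = −9.795125 − 3.161258 = -12.956383

price = 32.382996
Θ = -12.956383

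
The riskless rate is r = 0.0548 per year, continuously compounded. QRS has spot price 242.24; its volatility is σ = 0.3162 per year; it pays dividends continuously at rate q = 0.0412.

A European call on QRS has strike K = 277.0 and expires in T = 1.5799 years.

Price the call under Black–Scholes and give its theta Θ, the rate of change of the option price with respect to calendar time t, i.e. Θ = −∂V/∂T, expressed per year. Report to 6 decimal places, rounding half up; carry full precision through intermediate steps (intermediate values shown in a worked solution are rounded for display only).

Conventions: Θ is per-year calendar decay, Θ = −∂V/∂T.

price = 25.846107
Θ = -11.371813

σ√T = 0.3162·√1.5799 = 0.397445
d₁ = (ln(S/K) + (r−q+σ²/2)T) / (σ√T) = (ln(242.24/277.0) + (0.0548−0.0412+0.3162²/2)·1.5799) / 0.397445 = (-0.134089 + 0.100468) / 0.397445 = -0.084592
d₂ = d₁ − σ√T = -0.084592 − 0.397445 = -0.482037
e^{−rT} = 0.917064
e^{−qT} = 0.936981
N(d₁) = 0.466293,  N(d₂) = 0.314890
Call price V = S·e^{−qT}·N(d₁) − K·e^{−rT}·N(d₂) = 105.836502 − 79.990395 = 25.846107
φ(d₁) = (1/√(2π))·e^{−d₁²/2} = 0.397517
Θ = −S·e^{−qT}·φ(d₁)·σ/(2√T) + q·S·e^{−qT}·N(d₁) − r·K·e^{−rT}·N(d₂) = −11.348803 + 4.360464 − 4.383474 = -11.371813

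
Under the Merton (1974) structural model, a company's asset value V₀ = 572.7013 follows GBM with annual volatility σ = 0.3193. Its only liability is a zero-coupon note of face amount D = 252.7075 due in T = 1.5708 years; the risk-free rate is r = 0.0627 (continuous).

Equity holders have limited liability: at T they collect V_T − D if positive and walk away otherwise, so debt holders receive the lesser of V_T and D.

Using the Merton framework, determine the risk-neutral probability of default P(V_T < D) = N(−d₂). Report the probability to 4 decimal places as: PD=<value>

PD=0.0183

Equity is a call on the firm's assets struck at D = 252.7075:
d₁ = [ln(V₀/D) + (r + σ²/2)T] / (σ√T)
   = [ln(572.7013/252.7075) + (0.0627 + 0.5·0.3193²)·1.5708] / (0.3193·√1.5708)
   = [0.818132 + 0.178563] / 0.400184 = 2.490592
d₂ = d₁ − σ√T = 2.490592 − 0.400184 = 2.090408
risk-neutral PD = N(−d₂) = N(-2.090408) = 0.018291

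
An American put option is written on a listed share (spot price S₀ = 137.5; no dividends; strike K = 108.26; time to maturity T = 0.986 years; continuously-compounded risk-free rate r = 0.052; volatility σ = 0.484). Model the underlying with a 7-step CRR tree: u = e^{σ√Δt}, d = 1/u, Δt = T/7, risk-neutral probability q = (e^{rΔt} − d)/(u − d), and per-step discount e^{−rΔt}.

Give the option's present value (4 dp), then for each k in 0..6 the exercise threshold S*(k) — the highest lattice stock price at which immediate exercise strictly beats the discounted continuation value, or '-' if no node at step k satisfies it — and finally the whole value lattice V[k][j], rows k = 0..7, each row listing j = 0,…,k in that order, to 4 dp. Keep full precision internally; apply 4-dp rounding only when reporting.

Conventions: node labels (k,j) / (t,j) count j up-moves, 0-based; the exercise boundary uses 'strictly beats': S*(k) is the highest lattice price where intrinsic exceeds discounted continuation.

price = 9.5359
boundary = - - - - 66.4882 55.4441 66.4882
tree:
9.5359
14.4960 4.1978
21.4234 7.0588 1.0986
30.5739 11.6347 2.1073 0.0000
41.7718 18.6625 4.0421 0.0000 0.0000
52.8159 28.7873 7.7534 0.0000 0.0000 0.0000
62.0255 41.7718 14.8724 0.0000 0.0000 0.0000 0.0000
69.7054 52.8159 28.5277 0.0000 0.0000 0.0000 0.0000 0.0000

Δt=0.14086, u=1.19919, d=0.83389, q=0.47484, disc=e^(-rΔt)=0.99270
k=7 terminal: V=max(K-S,0) → 69.7054 52.8159 28.5277 0.0000 0.0000 0.0000 0.0000 0.0000
k=6: j=0 S=46.2345 intr=62.0255 cont=61.2355 V=62.0255[EX]; j=1 S=66.4882 intr=41.7718 cont=40.9817 V=41.7718[EX]; j=2 S=95.6145 intr=12.6455 cont=14.8724 V=14.8724[hold]; j=3 S=137.5000 intr=0.0000 cont=0.0000 V=0.0000[hold]; j=4 S=197.7341 intr=0.0000 cont=0.0000 V=0.0000[hold]; j=5 S=284.3548 intr=0.0000 cont=0.0000 V=0.0000[hold]; j=6 S=408.9212 intr=0.0000 cont=0.0000 V=0.0000[hold]  S*(6)=66.4882
k=5: j=0 S=55.4441 intr=52.8159 cont=52.0258 V=52.8159[EX]; j=1 S=79.7323 intr=28.5277 cont=28.7873 V=28.7873[hold]; j=2 S=114.6603 intr=0.0000 cont=7.7534 V=7.7534[hold]; j=3 S=164.8892 intr=0.0000 cont=0.0000 V=0.0000[hold]; j=4 S=237.1216 intr=0.0000 cont=0.0000 V=0.0000[hold]; j=5 S=340.9967 intr=0.0000 cont=0.0000 V=0.0000[hold]  S*(5)=55.4441
k=4: j=0 S=66.4882 intr=41.7718 cont=41.1041 V=41.7718[EX]; j=1 S=95.6145 intr=12.6455 cont=18.6625 V=18.6625[hold]; j=2 S=137.5000 intr=0.0000 cont=4.0421 V=4.0421[hold]; j=3 S=197.7341 intr=0.0000 cont=0.0000 V=0.0000[hold]; j=4 S=284.3548 intr=0.0000 cont=0.0000 V=0.0000[hold]  S*(4)=66.4882
k=3: j=0 S=79.7323 intr=28.5277 cont=30.5739 V=30.5739[hold]; j=1 S=114.6603 intr=0.0000 cont=11.6347 V=11.6347[hold]; j=2 S=164.8892 intr=0.0000 cont=2.1073 V=2.1073[hold]; j=3 S=237.1216 intr=0.0000 cont=0.0000 V=0.0000[hold]  S*(3)=-
k=2: j=0 S=95.6145 intr=12.6455 cont=21.4234 V=21.4234[hold]; j=1 S=137.5000 intr=0.0000 cont=7.0588 V=7.0588[hold]; j=2 S=197.7341 intr=0.0000 cont=1.0986 V=1.0986[hold]  S*(2)=-
k=1: j=0 S=114.6603 intr=0.0000 cont=14.4960 V=14.4960[hold]; j=1 S=164.8892 intr=0.0000 cont=4.1978 V=4.1978[hold]  S*(1)=-
k=0: j=0 S=137.5000 intr=0.0000 cont=9.5359 V=9.5359[hold]  S*(0)=-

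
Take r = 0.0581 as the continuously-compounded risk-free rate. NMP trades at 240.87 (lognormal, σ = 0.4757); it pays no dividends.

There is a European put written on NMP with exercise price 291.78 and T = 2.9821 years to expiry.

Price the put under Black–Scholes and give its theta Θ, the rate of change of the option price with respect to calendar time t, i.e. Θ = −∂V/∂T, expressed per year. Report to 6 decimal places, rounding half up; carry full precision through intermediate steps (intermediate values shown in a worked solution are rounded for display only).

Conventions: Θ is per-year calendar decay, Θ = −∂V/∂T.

σ√T = 0.4757·√2.9821 = 0.821475
d₁ = (ln(S/K) + (r+σ²/2)T) / (σ√T) = (ln(240.87/291.78) + (0.0581+0.4757²/2)·2.9821) / 0.821475 = (-0.191743 + 0.510670) / 0.821475 = 0.388238
d₂ = d₁ − σ√T = 0.388238 − 0.821475 = -0.433237
e^{−rT} = 0.840919
N(−d₁) = 0.348920,  N(−d₂) = 0.667579
Put price V = K·e^{−rT}·N(−d₂) − S·N(−d₁) = 163.799317 − 84.044352 = 79.754965
φ(d₁) = (1/√(2π))·e^{−d₁²/2} = 0.369981
Θ = −S·φ(d₁)·σ/(2√T) + r·K·e^{−rT}·N(−d₂) = −12.274520 + 9.516740 = -2.757779

price = 79.754965
Θ = -2.757779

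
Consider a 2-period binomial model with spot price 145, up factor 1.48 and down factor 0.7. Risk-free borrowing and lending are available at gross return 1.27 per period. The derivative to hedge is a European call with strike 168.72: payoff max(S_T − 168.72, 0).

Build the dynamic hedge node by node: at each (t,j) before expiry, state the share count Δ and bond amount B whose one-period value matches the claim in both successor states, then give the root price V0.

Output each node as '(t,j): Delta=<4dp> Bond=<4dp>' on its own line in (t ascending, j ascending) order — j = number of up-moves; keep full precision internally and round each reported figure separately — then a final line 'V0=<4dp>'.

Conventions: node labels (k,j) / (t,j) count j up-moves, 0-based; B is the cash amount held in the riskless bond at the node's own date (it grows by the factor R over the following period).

(0,0): Delta=0.7575 Bond=-60.5391
(1,0): Delta=0.0000 Bond=0.0000
(1,1): Delta=0.8895 Bond=-105.2106
V0=49.2961

Since d<R<u, set p* = (R−d)/(u−d) = 0.7308; price each node as the discounted p*-expectation of its children.
Terminal payoffs: V(2,0)=0.0000, V(2,1)=0.0000, V(2,2)=148.8880
  t=1,j=0: stock 101.5000 → up 150.2200 (V=0.0000), down 71.0500 (V=0.0000). Price 0.0000; hedge Δ=0.0000, bond B=0.0000.
  t=1,j=1: stock 214.6000 → up 317.6080 (V=148.8880), down 150.2200 (V=0.0000). Price 85.6715; hedge Δ=0.8895, bond B=-105.2106.
  t=0,j=0: stock 145.0000 → up 214.6000 (V=85.6715), down 101.5000 (V=0.0000). Price 49.2961; hedge Δ=0.7575, bond B=-60.5391.
Sanity check at the root: Δ(0,0)·S0 + B(0,0) reproduces V0 = 49.2961.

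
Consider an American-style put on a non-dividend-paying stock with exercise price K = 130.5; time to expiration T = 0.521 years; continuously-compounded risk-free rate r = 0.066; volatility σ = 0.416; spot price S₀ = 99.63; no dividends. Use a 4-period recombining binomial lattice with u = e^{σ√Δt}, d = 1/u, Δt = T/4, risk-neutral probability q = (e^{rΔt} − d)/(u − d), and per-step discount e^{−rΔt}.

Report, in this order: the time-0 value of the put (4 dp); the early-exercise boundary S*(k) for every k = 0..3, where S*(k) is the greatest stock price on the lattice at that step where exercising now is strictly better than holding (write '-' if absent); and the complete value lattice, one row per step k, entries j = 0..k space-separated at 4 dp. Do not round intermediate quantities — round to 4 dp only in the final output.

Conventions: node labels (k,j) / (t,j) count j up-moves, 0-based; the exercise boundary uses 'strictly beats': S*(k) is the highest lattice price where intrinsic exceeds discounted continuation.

params: Δt=0.13025 u=1.16199 d=0.86059 q=0.49118 e^(-rΔt)=0.99144
t_4 payoffs: 75.8514 56.7122 30.8700 0.0000 0.0000
t_3: node(3,0) S=63.5012 payoff=66.9988 vs cont=65.8818 → 66.9988 [stop]  node(3,1) S=85.7408 payoff=44.7592 vs cont=43.6422 → 44.7592 [stop]  node(3,2) S=115.7692 payoff=14.7308 vs cont=15.5728 → 15.5728 [wait]  node(3,3) S=156.3143 payoff=0.0000 vs cont=0.0000 → 0.0000 [wait]  ⇒ S*(3)=85.7408
t_2: node(2,0) S=73.7878 payoff=56.7122 vs cont=55.5952 → 56.7122 [stop]  node(2,1) S=99.6300 payoff=30.8700 vs cont=30.1630 → 30.8700 [stop]  node(2,2) S=134.5228 payoff=0.0000 vs cont=7.8559 → 7.8559 [wait]  ⇒ S*(2)=99.6300
t_1: node(1,0) S=85.7408 payoff=44.7592 vs cont=43.6422 → 44.7592 [stop]  node(1,1) S=115.7692 payoff=14.7308 vs cont=19.3984 → 19.3984 [wait]  ⇒ S*(1)=85.7408
t_0: node(0,0) S=99.6300 payoff=30.8700 vs cont=32.0260 → 32.0260 [wait]  ⇒ S*(0)=-

price = 32.0260
boundary = - 85.7408 99.6300 85.7408
tree:
32.0260
44.7592 19.3984
56.7122 30.8700 7.8559
66.9988 44.7592 15.5728 0.0000
75.8514 56.7122 30.8700 0.0000 0.0000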